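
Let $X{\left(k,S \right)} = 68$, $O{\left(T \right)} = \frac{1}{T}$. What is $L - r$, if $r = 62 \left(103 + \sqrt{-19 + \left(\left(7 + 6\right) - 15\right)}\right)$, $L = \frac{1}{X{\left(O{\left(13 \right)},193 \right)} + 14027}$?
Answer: $- \frac{90010669}{14095} - 62 i \sqrt{21} \approx -6386.0 - 284.12 i$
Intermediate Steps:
$L = \frac{1}{14095}$ ($L = \frac{1}{68 + 14027} = \frac{1}{14095} \approx 7.0947 \cdot 10^{-5}$)
$r = 6386 + 62 i \sqrt{21}$ ($r = 62 \left(103 + \sqrt{-19 + \left(13 - 15\right)}\right) = 62 \left(103 + \sqrt{-19 - 2}\right) = 62 \left(103 + \sqrt{-21}\right) = 62 \left(103 + i \sqrt{21}\right) = 6386 + 62 i \sqrt{21} \approx 6386.0 + 284.12 i$)
$L - r = \frac{1}{14095} - \left(6386 + 62 i \sqrt{21}\right) = - \frac{90010669}{14095} - 62 i \sqrt{21}$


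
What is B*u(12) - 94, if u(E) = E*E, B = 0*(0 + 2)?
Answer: -94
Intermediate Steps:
B = 0 (B = 0*2 = 0)
u(E) = E²
B*u(12) - 94 = 0*12² - 94 = 0*144 - 94 = 0 - 94 = -94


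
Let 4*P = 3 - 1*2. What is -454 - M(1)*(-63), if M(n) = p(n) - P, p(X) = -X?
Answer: -2131/4 ≈ -532.75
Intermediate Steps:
P = 1/4 (P = (3 - 1*2)/4 = (3 - 2)/4 = (1/4)*1 = 1/4 ≈ 0.25000)
M(n) = -1/4 - n (M(n) = -n - 1*1/4 = -n - 1/4 = -1/4 - n)
-454 - M(1)*(-63) = -454 - (-1/4 - 1*1)*(-63) = -454 - (-1/4 - 1)*(-63) = -454 - (-5)*(-63)/4 = -454 - 1*315/4 = -454 - 315/4 = -2131/4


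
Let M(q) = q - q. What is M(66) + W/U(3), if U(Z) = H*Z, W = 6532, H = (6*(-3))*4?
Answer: -1633/54 ≈ -30.241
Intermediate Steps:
M(q) = 0
H = -72 (H = -18*4 = -72)
U(Z) = -72*Z
M(66) + W/U(3) = 0 + 6532/((-72*3)) = 0 + 6532/(-216) = 0 + 6532*(-1/216) = 0 - 1633/54 = -1633/54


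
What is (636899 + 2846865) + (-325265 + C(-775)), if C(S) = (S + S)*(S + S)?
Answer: 5560999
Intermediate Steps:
C(S) = 4*S² (C(S) = (2*S)*(2*S) = 4*S²)
(636899 + 2846865) + (-325265 + C(-775)) = (636899 + 2846865) + (-325265 + 4*(-775)²) = 3483764 + (-325265 + 4*600625) = 3483764 + (-325265 + 2402500) = 3483764 + 2077235 = 5560999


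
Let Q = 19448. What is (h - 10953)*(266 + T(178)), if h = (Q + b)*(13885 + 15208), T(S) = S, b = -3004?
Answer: 212407086516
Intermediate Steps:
h = 478405292 (h = (19448 - 3004)*(13885 + 15208) = 16444*29093 = 478405292)
(h - 10953)*(266 + T(178)) = (478405292 - 10953)*(266 + 178) = 478394339*444 = 212407086516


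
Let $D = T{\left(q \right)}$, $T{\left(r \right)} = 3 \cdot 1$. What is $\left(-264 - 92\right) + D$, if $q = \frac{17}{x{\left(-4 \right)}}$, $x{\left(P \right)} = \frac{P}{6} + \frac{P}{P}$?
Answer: $-353$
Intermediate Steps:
$x{\left(P \right)} = 1 + \frac{P}{6}$ ($x{\left(P \right)} = P \frac{1}{6} + 1 = \frac{P}{6} + 1 = 1 + \frac{P}{6}$)
$q = 51$ ($q = \frac{17}{1 + \frac{1}{6} \left(-4\right)} = \frac{17}{1 - \frac{2}{3}} = 17 \frac{1}{\frac{1}{3}} = 17 \cdot 3 = 51$)
$T{\left(r \right)} = 3$
$D = 3$
$\left(-264 - 92\right) + D = \left(-264 - 92\right) + 3 = -356 + 3 = -353$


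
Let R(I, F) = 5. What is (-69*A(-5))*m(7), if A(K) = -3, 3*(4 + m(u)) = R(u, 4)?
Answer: -483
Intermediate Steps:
m(u) = -7/3 (m(u) = -4 + (1/3)*5 = -4 + 5/3 = -7/3)
(-69*A(-5))*m(7) = -69*(-3)*(-7/3) = 207*(-7/3) = -483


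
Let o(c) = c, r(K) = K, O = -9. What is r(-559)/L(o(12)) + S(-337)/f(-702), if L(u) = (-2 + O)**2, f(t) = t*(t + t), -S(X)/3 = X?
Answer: -183610847/39752856 ≈ -4.6188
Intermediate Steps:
S(X) = -3*X
f(t) = 2*t**2 (f(t) = t*(2*t) = 2*t**2)
L(u) = 121 (L(u) = (-2 - 9)**2 = (-11)**2 = 121)
r(-559)/L(o(12)) + S(-337)/f(-702) = -559/121 + (-3*(-337))/((2*(-702)**2)) = -559*1/121 + 1011/((2*492804)) = -559/121 + 1011/985608 = -559/121 + 1011*(1/985608) = -559/121 + 337/328536 = -183610847/39752856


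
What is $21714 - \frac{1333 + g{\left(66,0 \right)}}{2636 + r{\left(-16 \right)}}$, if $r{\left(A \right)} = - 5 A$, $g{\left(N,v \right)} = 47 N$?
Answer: $\frac{58970789}{2716} \approx 21712.0$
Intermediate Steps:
$21714 - \frac{1333 + g{\left(66,0 \right)}}{2636 + r{\left(-16 \right)}} = 21714 - \frac{1333 + 47 \cdot 66}{2636 - -80} = 21714 - \frac{1333 + 3102}{2636 + 80} = 21714 - \frac{4435}{2716} = \frac{58970789}{2716}$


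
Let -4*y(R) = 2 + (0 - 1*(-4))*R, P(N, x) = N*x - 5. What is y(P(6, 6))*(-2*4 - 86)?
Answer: 2961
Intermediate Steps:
P(N, x) = -5 + N*x
y(R) = -1/2 - R (y(R) = -(2 + (0 - 1*(-4))*R)/4 = -(2 + (0 + 4)*R)/4 = -(2 + 4*R)/4 = -1/2 - R)
y(P(6, 6))*(-2*4 - 86) = (-1/2 - (-5 + 6*6))*(-2*4 - 86) = (-1/2 - (-5 + 36))*(-8 - 86) = (-1/2 - 1*31)*(-94) = (-1/2 - 31)*(-94) = -63/2*(-94) = 2961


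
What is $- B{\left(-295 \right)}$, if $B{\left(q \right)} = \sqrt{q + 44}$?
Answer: $- i \sqrt{251} \approx - 15.843 i$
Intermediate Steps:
$B{\left(q \right)} = \sqrt{44 + q}$
$- B{\left(-295 \right)} = - \sqrt{44 - 295} = - \sqrt{-251} = - i \sqrt{251}$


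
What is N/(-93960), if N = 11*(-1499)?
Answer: 16489/93960 ≈ 0.17549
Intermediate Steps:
N = -16489
N/(-93960) = -16489/(-93960) = -16489*(-1/93960) = 16489/93960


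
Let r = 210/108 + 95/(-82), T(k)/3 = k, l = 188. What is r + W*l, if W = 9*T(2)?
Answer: 3746378/369 ≈ 10153.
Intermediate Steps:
T(k) = 3*k
W = 54 (W = 9*(3*2) = 9*6 = 54)
r = 290/369 (r = 210*(1/108) + 95*(-1/82) = 35/18 - 95/82 = 290/369 ≈ 0.78591)
r + W*l = 290/369 + 54*188 = 290/369 + 10152 = 3746378/369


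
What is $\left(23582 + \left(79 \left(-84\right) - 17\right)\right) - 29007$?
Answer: $-12078$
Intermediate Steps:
$\left(23582 + \left(79 \left(-84\right) - 17\right)\right) - 29007 = \left(23582 - 6653\right) - 29007 = 16929 - 29007 = -12078$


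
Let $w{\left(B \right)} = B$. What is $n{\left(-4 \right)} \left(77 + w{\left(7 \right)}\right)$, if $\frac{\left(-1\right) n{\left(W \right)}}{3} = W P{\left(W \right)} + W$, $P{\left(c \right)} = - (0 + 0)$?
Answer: $1008$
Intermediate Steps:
$P{\left(c \right)} = 0$ ($P{\left(c \right)} = \left(-1\right) 0 = 0$)
$n{\left(W \right)} = - 3 W$ ($n{\left(W \right)} = - 3 \left(W 0 + W\right) = - 3 \left(0 + W\right) = - 3 W$)
$n{\left(-4 \right)} \left(77 + w{\left(7 \right)}\right) = \left(-3\right) \left(-4\right) \left(77 + 7\right) = 12 \cdot 84 = 1008$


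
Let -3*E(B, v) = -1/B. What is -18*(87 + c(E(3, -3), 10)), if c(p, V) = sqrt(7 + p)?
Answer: -1614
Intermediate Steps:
E(B, v) = 1/(3*B) (E(B, v) = -(-1)/(3*B) = 1/(3*B))
-18*(87 + c(E(3, -3), 10)) = -18*(87 + sqrt(7 + (1/3)/3)) = -18*(87 + sqrt(7 + (1/3)*(1/3))) = -18*(87 + sqrt(7 + 1/9)) = -18*(87 + sqrt(64/9)) = -18*(87 + 8/3) = -18*269/3 = -1614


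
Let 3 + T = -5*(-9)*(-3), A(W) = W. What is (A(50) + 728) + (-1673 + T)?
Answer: -1033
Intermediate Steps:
T = -138 (T = -3 - 5*(-9)*(-3) = -3 + 45*(-3) = -3 - 135 = -138)
(A(50) + 728) + (-1673 + T) = (50 + 728) + (-1673 - 138) = 778 - 1811 = -1033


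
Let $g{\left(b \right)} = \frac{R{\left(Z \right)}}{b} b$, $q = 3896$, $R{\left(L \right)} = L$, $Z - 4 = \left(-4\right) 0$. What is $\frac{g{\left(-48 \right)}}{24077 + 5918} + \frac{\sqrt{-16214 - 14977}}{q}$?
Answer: $\frac{4}{29995} + \frac{i \sqrt{31191}}{3896} \approx 0.00013336 + 0.045331 i$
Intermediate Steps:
$Z = 4$ ($Z = 4 - 0 = 4 + 0 = 4$)
$g{\left(b \right)} = 4$ ($g{\left(b \right)} = \frac{4}{b} b = 4$)
$\frac{g{\left(-48 \right)}}{24077 + 5918} + \frac{\sqrt{-16214 - 14977}}{q} = \frac{4}{24077 + 5918} + \frac{\sqrt{-16214 - 14977}}{3896} = \frac{4}{29995} + \sqrt{-31191} \cdot \frac{1}{3896} = 4 \cdot \frac{1}{29995} + i \sqrt{31191} \cdot \frac{1}{3896} = \frac{4}{29995} + \frac{i \sqrt{31191}}{3896}$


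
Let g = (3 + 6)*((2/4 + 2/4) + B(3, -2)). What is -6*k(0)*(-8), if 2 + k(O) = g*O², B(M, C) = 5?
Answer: -96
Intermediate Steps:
g = 54 (g = (3 + 6)*((2/4 + 2/4) + 5) = 9*((2*(¼) + 2*(¼)) + 5) = 9*((½ + ½) + 5) = 9*(1 + 5) = 9*6 = 54)
k(O) = -2 + 54*O²
-6*k(0)*(-8) = -6*(-2 + 54*0²)*(-8) = -6*(-2 + 54*0)*(-8) = -6*(-2 + 0)*(-8) = -6*(-2)*(-8) = 12*(-8) = -96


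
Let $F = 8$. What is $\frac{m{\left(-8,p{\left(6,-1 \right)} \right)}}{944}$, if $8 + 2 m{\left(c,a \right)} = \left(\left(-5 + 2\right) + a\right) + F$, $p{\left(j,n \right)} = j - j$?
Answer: $- \frac{3}{1888} \approx -0.001589$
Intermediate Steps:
$p{\left(j,n \right)} = 0$
$m{\left(c,a \right)} = - \frac{3}{2} + \frac{a}{2}$ ($m{\left(c,a \right)} = -4 + \frac{\left(\left(-5 + 2\right) + a\right) + 8}{2} = -4 + \frac{\left(-3 + a\right) + 8}{2} = -4 + \frac{5 + a}{2} = -4 + \left(\frac{5}{2} + \frac{a}{2}\right) = - \frac{3}{2} + \frac{a}{2}$)
$\frac{m{\left(-8,p{\left(6,-1 \right)} \right)}}{944} = \frac{- \frac{3}{2} + \frac{1}{2} \cdot 0}{944} = \left(- \frac{3}{2} + 0\right) \frac{1}{944} = \left(- \frac{3}{2}\right) \frac{1}{944} = - \frac{3}{1888}$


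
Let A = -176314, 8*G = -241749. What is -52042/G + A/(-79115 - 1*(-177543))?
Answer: -822306689/11897435286 ≈ -0.069116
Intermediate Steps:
G = -241749/8 (G = (1/8)*(-241749) = -241749/8 ≈ -30219.)
-52042/G + A/(-79115 - 1*(-177543)) = -52042/(-241749/8) - 176314/(-79115 - 1*(-177543)) = -52042*(-8/241749) - 176314/(-79115 + 177543) = 416336/241749 - 176314/98428 = 416336/241749 - 176314*1/98428 = 416336/241749 - 88157/49214 = -822306689/11897435286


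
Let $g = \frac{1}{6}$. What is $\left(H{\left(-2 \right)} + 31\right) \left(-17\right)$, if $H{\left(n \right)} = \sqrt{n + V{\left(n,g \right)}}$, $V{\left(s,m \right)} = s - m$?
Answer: $-527 - \frac{85 i \sqrt{6}}{6} \approx -527.0 - 34.701 i$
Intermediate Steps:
$g = \frac{1}{6} \approx 0.16667$
$H{\left(n \right)} = \sqrt{- \frac{1}{6} + 2 n}$ ($H{\left(n \right)} = \sqrt{n + \left(n - \frac{1}{6}\right)} = \sqrt{n + \left(- \frac{1}{6} + n\right)} = \sqrt{- \frac{1}{6} + 2 n}$)
$\left(H{\left(-2 \right)} + 31\right) \left(-17\right) = \left(\frac{\sqrt{-6 + 72 \left(-2\right)}}{6} + 31\right) \left(-17\right) = \left(\frac{\sqrt{-6 - 144}}{6} + 31\right) \left(-17\right) = \left(\frac{\sqrt{-150}}{6} + 31\right) \left(-17\right) = \left(\frac{5 i \sqrt{6}}{6} + 31\right) \left(-17\right) = \left(31 + \frac{5 i \sqrt{6}}{6}\right) \left(-17\right) = -527 - \frac{85 i \sqrt{6}}{6}$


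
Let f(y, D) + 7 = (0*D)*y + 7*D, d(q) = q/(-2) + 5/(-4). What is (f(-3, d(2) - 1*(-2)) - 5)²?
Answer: 3025/16 ≈ 189.06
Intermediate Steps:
d(q) = -5/4 - q/2 (d(q) = q*(-½) + 5*(-¼) = -q/2 - 5/4 = -5/4 - q/2)
f(y, D) = -7 + 7*D (f(y, D) = -7 + ((0*D)*y + 7*D) = -7 + (0*y + 7*D) = -7 + (0 + 7*D) = -7 + 7*D)
(f(-3, d(2) - 1*(-2)) - 5)² = ((-7 + 7*((-5/4 - ½*2) - 1*(-2))) - 5)² = ((-7 + 7*((-5/4 - 1) + 2)) - 5)² = ((-7 + 7*(-9/4 + 2)) - 5)² = ((-7 + 7*(-¼)) - 5)² = ((-7 - 7/4) - 5)² = (-35/4 - 5)² = (-55/4)² = 3025/16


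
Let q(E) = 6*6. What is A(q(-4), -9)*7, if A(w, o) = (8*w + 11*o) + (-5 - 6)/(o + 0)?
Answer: 11984/9 ≈ 1331.6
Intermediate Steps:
q(E) = 36
A(w, o) = -11/o + 8*w + 11*o (A(w, o) = (8*w + 11*o) - 11/o = -11/o + 8*w + 11*o)
A(q(-4), -9)*7 = (-11/(-9) + 8*36 + 11*(-9))*7 = (-11*(-⅑) + 288 - 99)*7 = (11/9 + 288 - 99)*7 = (1712/9)*7 = 11984/9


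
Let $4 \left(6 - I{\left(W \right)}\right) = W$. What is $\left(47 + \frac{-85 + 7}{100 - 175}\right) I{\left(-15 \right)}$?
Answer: $\frac{46839}{100} \approx 468.39$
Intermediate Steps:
$I{\left(W \right)} = 6 - \frac{W}{4}$
$\left(47 + \frac{-85 + 7}{100 - 175}\right) I{\left(-15 \right)} = \left(47 + \frac{-85 + 7}{100 - 175}\right) \left(6 - - \frac{15}{4}\right) = \left(47 - \frac{78}{-75}\right) \left(6 + \frac{15}{4}\right) = \left(47 - - \frac{26}{25}\right) \frac{39}{4} = \left(47 + \frac{26}{25}\right) \frac{39}{4} = \frac{1201}{25} \cdot \frac{39}{4} = \frac{46839}{100}$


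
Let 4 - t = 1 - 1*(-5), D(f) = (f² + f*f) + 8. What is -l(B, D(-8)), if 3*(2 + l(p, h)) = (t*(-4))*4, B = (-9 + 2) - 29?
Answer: -26/3 ≈ -8.6667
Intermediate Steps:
B = -36 (B = -7 - 29 = -36)
D(f) = 8 + 2*f² (D(f) = (f² + f²) + 8 = 2*f² + 8 = 8 + 2*f²)
t = -2 (t = 4 - (1 - 1*(-5)) = 4 - (1 + 5) = 4 - 1*6 = 4 - 6 = -2)
l(p, h) = 26/3 (l(p, h) = -2 + (-2*(-4)*4)/3 = -2 + (8*4)/3 = -2 + (⅓)*32 = -2 + 32/3 = 26/3)
-l(B, D(-8)) = -1*26/3 = -26/3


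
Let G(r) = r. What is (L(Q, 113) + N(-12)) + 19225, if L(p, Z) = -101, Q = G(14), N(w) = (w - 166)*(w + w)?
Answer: 23396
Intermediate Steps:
N(w) = 2*w*(-166 + w) (N(w) = (-166 + w)*(2*w) = 2*w*(-166 + w))
Q = 14
(L(Q, 113) + N(-12)) + 19225 = (-101 + 2*(-12)*(-166 - 12)) + 19225 = (-101 + 2*(-12)*(-178)) + 19225 = (-101 + 4272) + 19225 = 4171 + 19225 = 23396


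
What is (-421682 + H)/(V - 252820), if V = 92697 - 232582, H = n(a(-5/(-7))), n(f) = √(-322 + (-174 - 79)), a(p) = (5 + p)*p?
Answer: 421682/392705 - I*√23/78541 ≈ 1.0738 - 6.1061e-5*I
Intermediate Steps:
a(p) = p*(5 + p)
n(f) = 5*I*√23 (n(f) = √(-322 - 253) = √(-575) = 5*I*√23)
H = 5*I*√23 ≈ 23.979*I
V = -139885
(-421682 + H)/(V - 252820) = (-421682 + 5*I*√23)/(-139885 - 252820) = (-421682 + 5*I*√23)/(-392705) = (-421682 + 5*I*√23)*(-1/392705) = 421682/392705 - I*√23/78541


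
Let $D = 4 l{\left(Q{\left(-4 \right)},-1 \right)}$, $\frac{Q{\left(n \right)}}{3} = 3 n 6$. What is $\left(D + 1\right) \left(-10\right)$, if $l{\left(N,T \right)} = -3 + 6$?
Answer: $-130$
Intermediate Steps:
$Q{\left(n \right)} = 54 n$ ($Q{\left(n \right)} = 3 \cdot 3 n 6 = 3 \cdot 18 n = 54 n$)
$l{\left(N,T \right)} = 3$
$D = 12$ ($D = 4 \cdot 3 = 12$)
$\left(D + 1\right) \left(-10\right) = \left(12 + 1\right) \left(-10\right) = 13 \left(-10\right) = -130$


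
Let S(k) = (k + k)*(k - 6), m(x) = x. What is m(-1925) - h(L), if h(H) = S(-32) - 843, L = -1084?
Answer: -3514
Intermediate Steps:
S(k) = 2*k*(-6 + k) (S(k) = (2*k)*(-6 + k) = 2*k*(-6 + k))
h(H) = 1589 (h(H) = 2*(-32)*(-6 - 32) - 843 = 2*(-32)*(-38) - 843 = 2432 - 843 = 1589)
m(-1925) - h(L) = -1925 - 1*1589 = -1925 - 1589 = -3514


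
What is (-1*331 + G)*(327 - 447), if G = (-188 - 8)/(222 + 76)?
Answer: 5930040/149 ≈ 39799.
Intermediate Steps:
G = -98/149 (G = -196/298 = -196*1/298 = -98/149 ≈ -0.65772)
(-1*331 + G)*(327 - 447) = (-1*331 - 98/149)*(327 - 447) = (-331 - 98/149)*(-120) = -49417/149*(-120) = 5930040/149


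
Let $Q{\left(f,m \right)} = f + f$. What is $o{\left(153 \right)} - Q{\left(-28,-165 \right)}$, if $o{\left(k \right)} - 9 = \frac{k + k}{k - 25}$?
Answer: $\frac{4313}{64} \approx 67.391$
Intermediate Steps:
$o{\left(k \right)} = 9 + \frac{2 k}{-25 + k}$ ($o{\left(k \right)} = 9 + \frac{k + k}{k - 25} = 9 + \frac{2 k}{-25 + k}$)
$Q{\left(f,m \right)} = 2 f$
$o{\left(153 \right)} - Q{\left(-28,-165 \right)} = \frac{-225 + 11 \cdot 153}{-25 + 153} - 2 \left(-28\right) = \frac{-225 + 1683}{128} - -56 = \frac{1}{128} \cdot 1458 + 56 = \frac{729}{64} + 56 = \frac{4313}{64}$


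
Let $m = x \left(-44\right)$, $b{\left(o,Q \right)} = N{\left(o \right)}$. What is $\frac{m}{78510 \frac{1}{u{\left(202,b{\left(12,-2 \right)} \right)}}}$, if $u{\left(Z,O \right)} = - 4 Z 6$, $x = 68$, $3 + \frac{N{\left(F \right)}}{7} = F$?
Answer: $\frac{2417536}{13085} \approx 184.76$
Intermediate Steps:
$N{\left(F \right)} = -21 + 7 F$
$b{\left(o,Q \right)} = -21 + 7 o$
$u{\left(Z,O \right)} = - 24 Z$
$m = -2992$ ($m = 68 \left(-44\right) = -2992$)
$\frac{m}{78510 \frac{1}{u{\left(202,b{\left(12,-2 \right)} \right)}}} = - \frac{2992}{78510 \frac{1}{\left(-24\right) 202}} = - \frac{2992}{78510 \frac{1}{-4848}} = - \frac{2992}{78510 \left(- \frac{1}{4848}\right)} = - \frac{2992}{- \frac{13085}{808}} = \left(-2992\right) \left(- \frac{808}{13085}\right) = \frac{2417536}{13085}$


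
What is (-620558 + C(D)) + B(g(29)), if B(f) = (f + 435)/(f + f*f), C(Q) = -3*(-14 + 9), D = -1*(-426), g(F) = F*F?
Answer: -7576209465/12209 ≈ -6.2054e+5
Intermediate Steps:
g(F) = F**2
D = 426
C(Q) = 15 (C(Q) = -3*(-5) = 15)
B(f) = (435 + f)/(f + f**2)
(-620558 + C(D)) + B(g(29)) = (-620558 + 15) + (435 + 29**2)/((29**2)*(1 + 29**2)) = -620543 + (435 + 841)/(841*(1 + 841)) = -620543 + (1/841)*1276/842 = -620543 + (1/841)*(1/842)*1276 = -620543 + 22/12209 = -7576209465/12209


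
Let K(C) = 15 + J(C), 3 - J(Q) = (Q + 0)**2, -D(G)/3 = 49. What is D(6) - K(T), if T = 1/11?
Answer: -19964/121 ≈ -164.99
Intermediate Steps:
D(G) = -147 (D(G) = -3*49 = -147)
J(Q) = 3 - Q**2 (J(Q) = 3 - (Q + 0)**2 = 3 - Q**2)
T = 1/11 ≈ 0.090909
K(C) = 18 - C**2 (K(C) = 15 + (3 - C**2) = 18 - C**2)
D(6) - K(T) = -147 - (18 - (1/11)**2) = -147 - (18 - 1*1/121) = -147 - (18 - 1/121) = -147 - 1*2177/121 = -147 - 2177/121 = -19964/121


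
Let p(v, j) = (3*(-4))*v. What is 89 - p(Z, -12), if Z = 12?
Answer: 233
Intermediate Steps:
p(v, j) = -12*v
89 - p(Z, -12) = 89 - (-12)*12 = 89 - 1*(-144) = 89 + 144 = 233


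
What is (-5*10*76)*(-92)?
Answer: 349600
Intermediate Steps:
(-5*10*76)*(-92) = -50*76*(-92) = -3800*(-92) = 349600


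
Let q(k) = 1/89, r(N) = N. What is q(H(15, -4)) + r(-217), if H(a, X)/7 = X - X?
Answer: -19312/89 ≈ -216.99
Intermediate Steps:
H(a, X) = 0 (H(a, X) = 7*(X - X) = 7*0 = 0)
q(k) = 1/89
q(H(15, -4)) + r(-217) = 1/89 - 217 = -19312/89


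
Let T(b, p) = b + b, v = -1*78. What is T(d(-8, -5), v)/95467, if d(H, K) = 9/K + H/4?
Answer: -38/477335 ≈ -7.9609e-5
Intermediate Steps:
v = -78
d(H, K) = 9/K + H/4 (d(H, K) = 9/K + H*(¼) = 9/K + H/4)
T(b, p) = 2*b
T(d(-8, -5), v)/95467 = (2*(9/(-5) + (¼)*(-8)))/95467 = (2*(9*(-⅕) - 2))*(1/95467) = (2*(-9/5 - 2))*(1/95467) = (2*(-19/5))*(1/95467) = -38/5*1/95467 = -38/477335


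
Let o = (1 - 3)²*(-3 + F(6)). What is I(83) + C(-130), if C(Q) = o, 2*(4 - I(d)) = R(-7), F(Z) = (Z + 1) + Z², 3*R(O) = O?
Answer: 991/6 ≈ 165.17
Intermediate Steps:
R(O) = O/3
F(Z) = 1 + Z + Z² (F(Z) = (1 + Z) + Z² = 1 + Z + Z²)
I(d) = 31/6 (I(d) = 4 - (-7)/6 = 4 - ½*(-7/3) = 4 + 7/6 = 31/6)
o = 160 (o = (1 - 3)²*(-3 + (1 + 6 + 6²)) = (-2)²*(-3 + (1 + 6 + 36)) = 4*(-3 + 43) = 4*40 = 160)
C(Q) = 160
I(83) + C(-130) = 31/6 + 160 = 991/6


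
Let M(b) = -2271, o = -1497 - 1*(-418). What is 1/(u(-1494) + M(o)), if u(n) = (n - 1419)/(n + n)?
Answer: -996/2260945 ≈ -0.00044052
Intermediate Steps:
o = -1079 (o = -1497 + 418 = -1079)
u(n) = (-1419 + n)/(2*n) (u(n) = (-1419 + n)/((2*n)) = (-1419 + n)*(1/(2*n)) = (-1419 + n)/(2*n))
1/(u(-1494) + M(o)) = 1/((1/2)*(-1419 - 1494)/(-1494) - 2271) = 1/((1/2)*(-1/1494)*(-2913) - 2271) = 1/(971/996 - 2271) = 1/(-2260945/996) = -996/2260945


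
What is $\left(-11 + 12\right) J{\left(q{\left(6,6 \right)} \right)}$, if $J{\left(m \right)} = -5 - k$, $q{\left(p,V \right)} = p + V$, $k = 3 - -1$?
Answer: $-9$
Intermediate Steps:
$k = 4$ ($k = 3 + 1 = 4$)
$q{\left(p,V \right)} = V + p$
$J{\left(m \right)} = -9$ ($J{\left(m \right)} = -5 - 4 = -9$)
$\left(-11 + 12\right) J{\left(q{\left(6,6 \right)} \right)} = \left(-11 + 12\right) \left(-9\right) = 1 \left(-9\right) = -9$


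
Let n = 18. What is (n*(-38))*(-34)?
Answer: 23256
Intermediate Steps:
(n*(-38))*(-34) = (18*(-38))*(-34) = -684*(-34) = 23256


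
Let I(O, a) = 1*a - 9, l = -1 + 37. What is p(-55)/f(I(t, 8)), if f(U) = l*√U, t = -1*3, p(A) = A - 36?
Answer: 91*I/36 ≈ 2.5278*I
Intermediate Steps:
p(A) = -36 + A
l = 36
t = -3
I(O, a) = -9 + a (I(O, a) = a - 9 = -9 + a)
f(U) = 36*√U
p(-55)/f(I(t, 8)) = (-36 - 55)/((36*√(-9 + 8))) = -91*(-I/36) = -(-91)*I/36 = 91*I/36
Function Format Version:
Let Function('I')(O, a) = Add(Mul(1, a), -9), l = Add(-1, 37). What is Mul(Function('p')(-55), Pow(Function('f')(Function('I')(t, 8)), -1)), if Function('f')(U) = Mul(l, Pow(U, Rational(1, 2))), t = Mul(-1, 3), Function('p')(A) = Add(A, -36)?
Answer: Mul(Rational(91, 36), I) ≈ Mul(2.5278, I)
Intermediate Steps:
Function('p')(A) = Add(-36, A)
l = 36
t = -3
Function('I')(O, a) = Add(-9, a) (Function('I')(O, a) = Add(a, -9) = Add(-9, a))
Function('f')(U) = Mul(36, Pow(U, Rational(1, 2)))
Mul(Function('p')(-55), Pow(Function('f')(Function('I')(t, 8)), -1)) = Mul(Add(-36, -55), Pow(Mul(36, Pow(Add(-9, 8), Rational(1, 2))), -1)) = Mul(-91, Pow(Mul(36, Pow(-1, Rational(1, 2))), -1)) = Mul(-91, Pow(Mul(36, I), -1)) = Mul(-91, Mul(Rational(-1, 36), I)) = Mul(Rational(91, 36), I)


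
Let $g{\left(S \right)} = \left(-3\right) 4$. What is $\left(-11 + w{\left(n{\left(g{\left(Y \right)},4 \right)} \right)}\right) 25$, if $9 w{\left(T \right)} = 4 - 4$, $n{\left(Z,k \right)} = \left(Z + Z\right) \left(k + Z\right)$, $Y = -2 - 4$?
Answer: $-275$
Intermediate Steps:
$Y = -6$ ($Y = -2 - 4 = -6$)
$g{\left(S \right)} = -12$
$n{\left(Z,k \right)} = 2 Z \left(Z + k\right)$
$w{\left(T \right)} = 0$ ($w{\left(T \right)} = \frac{4 - 4}{9} = \frac{1}{9} \cdot 0 = 0$)
$\left(-11 + w{\left(n{\left(g{\left(Y \right)},4 \right)} \right)}\right) 25 = \left(-11 + 0\right) 25 = \left(-11\right) 25 = -275$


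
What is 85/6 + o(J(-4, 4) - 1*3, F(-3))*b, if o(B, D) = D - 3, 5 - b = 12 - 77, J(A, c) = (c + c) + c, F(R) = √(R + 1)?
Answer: -1175/6 + 70*I*√2 ≈ -195.83 + 98.995*I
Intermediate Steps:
F(R) = √(1 + R)
J(A, c) = 3*c (J(A, c) = 2*c + c = 3*c)
b = 70 (b = 5 - (12 - 77) = 5 - 1*(-65) = 5 + 65 = 70)
o(B, D) = -3 + D
85/6 + o(J(-4, 4) - 1*3, F(-3))*b = 85/6 + (-3 + √(1 - 3))*70 = 85*(⅙) + (-3 + √(-2))*70 = 85/6 + (-3 + I*√2)*70 = 85/6 + (-210 + 70*I*√2) = -1175/6 + 70*I*√2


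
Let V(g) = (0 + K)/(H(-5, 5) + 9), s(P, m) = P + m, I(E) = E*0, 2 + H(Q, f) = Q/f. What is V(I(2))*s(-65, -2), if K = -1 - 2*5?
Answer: 737/6 ≈ 122.83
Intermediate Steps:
K = -11 (K = -1 - 10 = -11)
H(Q, f) = -2 + Q/f
I(E) = 0
V(g) = -11/6 (V(g) = (0 - 11)/((-2 - 5/5) + 9) = -11/((-2 - 5*⅕) + 9) = -11/((-2 - 1) + 9) = -11/(-3 + 9) = -11/6)
V(I(2))*s(-65, -2) = -11*(-65 - 2)/6 = -11/6*(-67) = 737/6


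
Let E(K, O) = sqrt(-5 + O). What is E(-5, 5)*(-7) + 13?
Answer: 13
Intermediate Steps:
E(-5, 5)*(-7) + 13 = sqrt(-5 + 5)*(-7) + 13 = sqrt(0)*(-7) + 13 = 0*(-7) + 13 = 0 + 13 = 13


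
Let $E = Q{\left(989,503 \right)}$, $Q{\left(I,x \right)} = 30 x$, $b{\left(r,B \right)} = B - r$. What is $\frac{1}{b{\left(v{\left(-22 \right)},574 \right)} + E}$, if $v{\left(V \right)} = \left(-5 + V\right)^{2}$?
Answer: $\frac{1}{14935} \approx 6.6957 \cdot 10^{-5}$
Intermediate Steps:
$E = 15090$ ($E = 30 \cdot 503 = 15090$)
$\frac{1}{b{\left(v{\left(-22 \right)},574 \right)} + E} = \frac{1}{\left(574 - \left(-5 - 22\right)^{2}\right) + 15090} = \frac{1}{\left(574 - \left(-27\right)^{2}\right) + 15090} = \frac{1}{\left(574 - 729\right) + 15090} = \frac{1}{-155 + 15090} = \frac{1}{14935}$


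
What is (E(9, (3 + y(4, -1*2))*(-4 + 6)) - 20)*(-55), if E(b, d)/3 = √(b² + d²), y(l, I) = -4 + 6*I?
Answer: 1100 - 165*√757 ≈ -3439.8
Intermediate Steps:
E(b, d) = 3*√(b² + d²)
(E(9, (3 + y(4, -1*2))*(-4 + 6)) - 20)*(-55) = (3*√(9² + ((3 + (-4 + 6*(-1*2)))*(-4 + 6))²) - 20)*(-55) = (3*√(81 + ((3 + (-4 + 6*(-2)))*2)²) - 20)*(-55) = (3*√(81 + ((3 + (-4 - 12))*2)²) - 20)*(-55) = (3*√(81 + ((3 - 16)*2)²) - 20)*(-55) = (3*√(81 + (-13*2)²) - 20)*(-55) = (3*√(81 + (-26)²) - 20)*(-55) = (3*√(81 + 676) - 20)*(-55) = (3*√757 - 20)*(-55) = (-20 + 3*√757)*(-55) = 1100 - 165*√757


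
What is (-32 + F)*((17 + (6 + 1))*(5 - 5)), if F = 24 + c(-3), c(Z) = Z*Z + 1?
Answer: 0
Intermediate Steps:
c(Z) = 1 + Z**2 (c(Z) = Z**2 + 1 = 1 + Z**2)
F = 34 (F = 24 + (1 + (-3)**2) = 24 + (1 + 9) = 24 + 10 = 34)
(-32 + F)*((17 + (6 + 1))*(5 - 5)) = (-32 + 34)*((17 + (6 + 1))*(5 - 5)) = 2*((17 + 7)*0) = 2*(24*0) = 2*0 = 0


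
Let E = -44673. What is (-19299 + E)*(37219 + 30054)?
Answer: -4303588356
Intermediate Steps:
(-19299 + E)*(37219 + 30054) = (-19299 - 44673)*(37219 + 30054) = -63972*67273 = -4303588356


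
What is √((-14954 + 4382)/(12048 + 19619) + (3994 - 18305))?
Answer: I*√14351389684003/31667 ≈ 119.63*I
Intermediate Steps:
√((-14954 + 4382)/(12048 + 19619) + (3994 - 18305)) = √(-10572/31667 - 14311) = √(-453197009/31667) = I*√14351389684003/31667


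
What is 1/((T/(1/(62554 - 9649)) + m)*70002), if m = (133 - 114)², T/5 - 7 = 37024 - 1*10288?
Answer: 1/495207618904872 ≈ 2.0194e-15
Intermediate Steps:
T = 133715 (T = 35 + 5*(37024 - 1*10288) = 35 + 5*(37024 - 10288) = 35 + 5*26736 = 35 + 133680 = 133715)
m = 361 (m = 19² = 361)
1/((T/(1/(62554 - 9649)) + m)*70002) = 1/((133715/(1/(62554 - 9649)) + 361)*70002) = (1/70002)/(133715/(1/52905) + 361) = (1/70002)/(133715*52905 + 361) = (1/70002)/(7074192075 + 361) = (1/70002)/7074192436 = (1/7074192436)*(1/70002) = 1/495207618904872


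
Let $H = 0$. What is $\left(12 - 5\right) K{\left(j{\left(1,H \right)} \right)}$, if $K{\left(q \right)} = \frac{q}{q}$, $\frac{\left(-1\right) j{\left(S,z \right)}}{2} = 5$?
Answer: $7$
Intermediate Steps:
$j{\left(S,z \right)} = -10$ ($j{\left(S,z \right)} = \left(-2\right) 5 = -10$)
$K{\left(q \right)} = 1$
$\left(12 - 5\right) K{\left(j{\left(1,H \right)} \right)} = \left(12 - 5\right) 1 = 7 \cdot 1 = 7$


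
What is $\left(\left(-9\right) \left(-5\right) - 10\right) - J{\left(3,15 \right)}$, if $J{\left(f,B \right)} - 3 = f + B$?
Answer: $14$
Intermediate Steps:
$J{\left(f,B \right)} = 3 + B + f$ ($J{\left(f,B \right)} = 3 + \left(f + B\right) = 3 + \left(B + f\right) = 3 + B + f$)
$\left(\left(-9\right) \left(-5\right) - 10\right) - J{\left(3,15 \right)} = \left(\left(-9\right) \left(-5\right) - 10\right) - \left(3 + 15 + 3\right) = \left(45 - 10\right) - 21 = 35 - 21 = 14$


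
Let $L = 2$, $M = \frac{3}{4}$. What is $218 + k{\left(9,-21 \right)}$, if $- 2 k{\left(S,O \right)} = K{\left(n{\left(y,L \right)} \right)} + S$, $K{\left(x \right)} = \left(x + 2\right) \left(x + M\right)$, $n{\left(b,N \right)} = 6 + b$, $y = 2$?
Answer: $\frac{679}{4} \approx 169.75$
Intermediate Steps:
$M = \frac{3}{4}$ ($M = 3 \cdot \frac{1}{4} = \frac{3}{4} \approx 0.75$)
$K{\left(x \right)} = \left(2 + x\right) \left(\frac{3}{4} + x\right)$ ($K{\left(x \right)} = \left(x + 2\right) \left(x + \frac{3}{4}\right) = \left(2 + x\right) \left(\frac{3}{4} + x\right)$)
$k{\left(S,O \right)} = - \frac{175}{4} - \frac{S}{2}$ ($k{\left(S,O \right)} = - \frac{\left(\frac{3}{2} + \left(6 + 2\right)^{2} + \frac{11 \left(6 + 2\right)}{4}\right) + S}{2} = - \frac{\left(\frac{3}{2} + 8^{2} + \frac{11}{4} \cdot 8\right) + S}{2} = - \frac{\left(\frac{3}{2} + 64 + 22\right) + S}{2} = - \frac{\frac{175}{2} + S}{2} = - \frac{175}{4} - \frac{S}{2}$)
$218 + k{\left(9,-21 \right)} = 218 - \frac{193}{4} = \frac{679}{4}$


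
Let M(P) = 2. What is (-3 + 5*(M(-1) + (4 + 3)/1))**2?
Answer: 1764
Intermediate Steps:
(-3 + 5*(M(-1) + (4 + 3)/1))**2 = (-3 + 5*(2 + (4 + 3)/1))**2 = (-3 + 5*(2 + 7*1))**2 = (-3 + 5*(2 + 7))**2 = (-3 + 5*9)**2 = (-3 + 45)**2 = 42**2 = 1764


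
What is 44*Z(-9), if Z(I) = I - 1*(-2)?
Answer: -308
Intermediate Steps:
Z(I) = 2 + I (Z(I) = I + 2 = 2 + I)
44*Z(-9) = 44*(2 - 9) = 44*(-7) = -308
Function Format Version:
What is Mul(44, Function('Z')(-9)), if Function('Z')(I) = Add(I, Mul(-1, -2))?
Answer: -308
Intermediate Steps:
Function('Z')(I) = Add(2, I) (Function('Z')(I) = Add(I, 2) = Add(2, I))
Mul(44, Function('Z')(-9)) = Mul(44, Add(2, -9)) = Mul(44, -7) = -308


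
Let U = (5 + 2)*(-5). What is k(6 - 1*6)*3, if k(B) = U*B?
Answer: 0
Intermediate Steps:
U = -35 (U = 7*(-5) = -35)
k(B) = -35*B
k(6 - 1*6)*3 = -35*(6 - 1*6)*3 = -35*(6 - 6)*3 = -35*0*3 = 0*3 = 0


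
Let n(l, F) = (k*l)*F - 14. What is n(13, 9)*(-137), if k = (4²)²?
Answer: -4101506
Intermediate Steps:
k = 256 (k = 16² = 256)
n(l, F) = -14 + 256*F*l (n(l, F) = (256*l)*F - 14 = 256*F*l - 14 = -14 + 256*F*l)
n(13, 9)*(-137) = (-14 + 256*9*13)*(-137) = (-14 + 29952)*(-137) = 29938*(-137) = -4101506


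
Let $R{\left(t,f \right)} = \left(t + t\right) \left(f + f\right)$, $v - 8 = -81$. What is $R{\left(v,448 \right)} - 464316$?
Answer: $-595132$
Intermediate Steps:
$v = -73$ ($v = 8 - 81 = -73$)
$R{\left(t,f \right)} = 4 f t$ ($R{\left(t,f \right)} = 2 t 2 f = 4 f t$)
$R{\left(v,448 \right)} - 464316 = 4 \cdot 448 \left(-73\right) - 464316 = -130816 - 464316 = -595132$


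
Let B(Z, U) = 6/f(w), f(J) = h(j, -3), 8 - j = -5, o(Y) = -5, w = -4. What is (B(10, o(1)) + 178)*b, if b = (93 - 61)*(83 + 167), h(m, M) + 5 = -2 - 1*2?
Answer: 4256000/3 ≈ 1.4187e+6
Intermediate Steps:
j = 13 (j = 8 - 1*(-5) = 8 + 5 = 13)
h(m, M) = -9 (h(m, M) = -5 + (-2 - 1*2) = -5 + (-2 - 2) = -5 - 4 = -9)
f(J) = -9
b = 8000 (b = 32*250 = 8000)
B(Z, U) = -⅔ (B(Z, U) = 6/(-9) = 6*(-⅑) = -⅔)
(B(10, o(1)) + 178)*b = (-⅔ + 178)*8000 = (532/3)*8000 = 4256000/3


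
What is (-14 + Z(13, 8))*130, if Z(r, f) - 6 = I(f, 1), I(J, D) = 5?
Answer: -390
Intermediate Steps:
Z(r, f) = 11 (Z(r, f) = 6 + 5 = 11)
(-14 + Z(13, 8))*130 = (-14 + 11)*130 = -3*130 = -390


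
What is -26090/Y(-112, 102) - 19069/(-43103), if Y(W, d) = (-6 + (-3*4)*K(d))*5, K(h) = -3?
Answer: -112169692/646545 ≈ -173.49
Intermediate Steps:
Y(W, d) = 150 (Y(W, d) = (-6 - 3*4*(-3))*5 = (-6 - 12*(-3))*5 = (-6 + 36)*5 = 30*5 = 150)
-26090/Y(-112, 102) - 19069/(-43103) = -26090/150 - 19069/(-43103) = -26090*1/150 - 19069*(-1/43103) = -2609/15 + 19069/43103 = -112169692/646545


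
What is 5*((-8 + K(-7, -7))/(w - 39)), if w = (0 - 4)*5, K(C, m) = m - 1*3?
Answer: 90/59 ≈ 1.5254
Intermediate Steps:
K(C, m) = -3 + m (K(C, m) = m - 3 = -3 + m)
w = -20 (w = -4*5 = -20)
5*((-8 + K(-7, -7))/(w - 39)) = 5*((-8 + (-3 - 7))/(-20 - 39)) = 5*((-8 - 10)/(-59)) = 5*(-18*(-1/59)) = 5*(18/59) = 90/59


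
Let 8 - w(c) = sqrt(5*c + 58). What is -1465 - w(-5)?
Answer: -1473 + sqrt(33) ≈ -1467.3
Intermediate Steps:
w(c) = 8 - sqrt(58 + 5*c) (w(c) = 8 - sqrt(5*c + 58) = 8 - sqrt(58 + 5*c))
-1465 - w(-5) = -1465 - (8 - sqrt(58 + 5*(-5))) = -1465 - (8 - sqrt(58 - 25)) = -1465 - (8 - sqrt(33)) = -1465 + (-8 + sqrt(33)) = -1473 + sqrt(33)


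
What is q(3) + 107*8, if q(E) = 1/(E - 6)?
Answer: 2567/3 ≈ 855.67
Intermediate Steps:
q(E) = 1/(-6 + E)
q(3) + 107*8 = 1/(-6 + 3) + 107*8 = 1/(-3) + 856 = -⅓ + 856 = 2567/3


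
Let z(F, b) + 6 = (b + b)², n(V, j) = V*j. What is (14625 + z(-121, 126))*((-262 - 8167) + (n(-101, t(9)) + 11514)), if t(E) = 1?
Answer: 233119032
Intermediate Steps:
z(F, b) = -6 + 4*b² (z(F, b) = -6 + (b + b)² = -6 + (2*b)² = -6 + 4*b²)
(14625 + z(-121, 126))*((-262 - 8167) + (n(-101, t(9)) + 11514)) = (14625 + (-6 + 4*126²))*((-262 - 8167) + (-101*1 + 11514)) = (14625 + (-6 + 4*15876))*(-8429 + (-101 + 11514)) = (14625 + (-6 + 63504))*(-8429 + 11413) = (14625 + 63498)*2984 = 78123*2984 = 233119032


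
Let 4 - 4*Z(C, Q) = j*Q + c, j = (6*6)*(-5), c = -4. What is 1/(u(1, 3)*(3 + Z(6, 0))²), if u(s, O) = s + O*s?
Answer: 1/100 ≈ 0.010000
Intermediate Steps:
j = -180 (j = 36*(-5) = -180)
Z(C, Q) = 2 + 45*Q (Z(C, Q) = 1 - (-180*Q - 4)/4 = 1 - (-4 - 180*Q)/4 = 1 + (1 + 45*Q) = 2 + 45*Q)
1/(u(1, 3)*(3 + Z(6, 0))²) = 1/((1*(1 + 3))*(3 + (2 + 45*0))²) = 1/((1*4)*(3 + (2 + 0))²) = 1/(4*(3 + 2)²) = 1/(4*5²) = 1/(4*25) = 1/100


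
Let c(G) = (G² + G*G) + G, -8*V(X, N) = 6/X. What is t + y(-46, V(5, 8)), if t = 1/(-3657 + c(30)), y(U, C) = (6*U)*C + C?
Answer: 301451/7308 ≈ 41.249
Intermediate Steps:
V(X, N) = -3/(4*X)
c(G) = G + 2*G² (c(G) = (G² + G²) + G = 2*G² + G = G + 2*G²)
y(U, C) = C + 6*C*U (y(U, C) = 6*C*U + C = C + 6*C*U)
t = -1/1827 (t = 1/(-3657 + 30*(1 + 2*30)) = 1/(-3657 + 30*(1 + 60)) = 1/(-3657 + 30*61) = 1/(-3657 + 1830) = 1/(-1827) = -1/1827 ≈ -0.00054735)
t + y(-46, V(5, 8)) = -1/1827 + (-¾/5)*(1 + 6*(-46)) = -1/1827 + (-¾*⅕)*(1 - 276) = -1/1827 - 3/20*(-275) = -1/1827 + 165/4 = 301451/7308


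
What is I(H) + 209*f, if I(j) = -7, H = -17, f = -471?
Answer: -98446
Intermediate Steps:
I(H) + 209*f = -7 + 209*(-471) = -7 - 98439 = -98446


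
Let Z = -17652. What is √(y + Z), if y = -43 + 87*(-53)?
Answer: I*√22306 ≈ 149.35*I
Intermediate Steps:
y = -4654 (y = -43 - 4611 = -4654)
√(y + Z) = √(-4654 - 17652) = √(-22306) = I*√22306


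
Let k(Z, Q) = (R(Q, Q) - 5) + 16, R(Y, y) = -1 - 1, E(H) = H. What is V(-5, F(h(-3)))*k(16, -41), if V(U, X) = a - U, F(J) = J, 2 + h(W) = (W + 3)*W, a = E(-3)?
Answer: 18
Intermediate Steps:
a = -3
h(W) = -2 + W*(3 + W) (h(W) = -2 + (W + 3)*W = -2 + (3 + W)*W = -2 + W*(3 + W))
V(U, X) = -3 - U
R(Y, y) = -2
k(Z, Q) = 9 (k(Z, Q) = (-2 - 5) + 16 = -7 + 16 = 9)
V(-5, F(h(-3)))*k(16, -41) = (-3 - 1*(-5))*9 = (-3 + 5)*9 = 2*9 = 18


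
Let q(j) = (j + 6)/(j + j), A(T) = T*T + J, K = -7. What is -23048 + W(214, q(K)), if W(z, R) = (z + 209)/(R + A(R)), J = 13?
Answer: -58989116/2563 ≈ -23016.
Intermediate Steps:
A(T) = 13 + T**2 (A(T) = T*T + 13 = T**2 + 13 = 13 + T**2)
q(j) = (6 + j)/(2*j) (q(j) = (6 + j)/((2*j)) = (6 + j)*(1/(2*j)) = (6 + j)/(2*j))
W(z, R) = (209 + z)/(13 + R + R**2) (W(z, R) = (z + 209)/(R + (13 + R**2)) = (209 + z)/(13 + R + R**2))
-23048 + W(214, q(K)) = -23048 + (209 + 214)/(13 + (1/2)*(6 - 7)/(-7) + ((1/2)*(6 - 7)/(-7))**2) = -23048 + 423/(13 + (1/2)*(-1/7)*(-1) + ((1/2)*(-1/7)*(-1))**2) = -23048 + 423/(13 + 1/14 + (1/14)**2) = -23048 + 423/(13 + 1/14 + 1/196) = -23048 + 423/(2563/196) = -23048 + (196/2563)*423 = -23048 + 82908/2563 = -58989116/2563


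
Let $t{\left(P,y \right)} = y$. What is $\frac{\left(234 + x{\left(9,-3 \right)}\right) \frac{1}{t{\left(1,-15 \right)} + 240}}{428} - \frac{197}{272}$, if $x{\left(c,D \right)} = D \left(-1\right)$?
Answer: $- \frac{1575553}{2182800} \approx -0.7218$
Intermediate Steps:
$x{\left(c,D \right)} = - D$
$\frac{\left(234 + x{\left(9,-3 \right)}\right) \frac{1}{t{\left(1,-15 \right)} + 240}}{428} - \frac{197}{272} = \frac{\left(234 - -3\right) \frac{1}{-15 + 240}}{428} - \frac{197}{272} = \frac{234 + 3}{225} \cdot \frac{1}{428} - \frac{197}{272} = 237 \cdot \frac{1}{225} \cdot \frac{1}{428} - \frac{197}{272} = \frac{79}{75} \cdot \frac{1}{428} - \frac{197}{272} = \frac{79}{32100} - \frac{197}{272} = - \frac{1575553}{2182800}$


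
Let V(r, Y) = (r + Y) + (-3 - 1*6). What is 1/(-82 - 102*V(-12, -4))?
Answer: 1/2468 ≈ 0.00040519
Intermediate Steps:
V(r, Y) = -9 + Y + r (V(r, Y) = (Y + r) + (-3 - 6) = (Y + r) - 9 = -9 + Y + r)
1/(-82 - 102*V(-12, -4)) = 1/(-82 - 102*(-9 - 4 - 12)) = 1/(-82 - 102*(-25)) = 1/(-82 + 2550) = 1/2468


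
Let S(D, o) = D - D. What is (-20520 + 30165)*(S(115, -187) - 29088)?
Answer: -280553760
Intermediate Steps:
S(D, o) = 0
(-20520 + 30165)*(S(115, -187) - 29088) = (-20520 + 30165)*(0 - 29088) = 9645*(-29088) = -280553760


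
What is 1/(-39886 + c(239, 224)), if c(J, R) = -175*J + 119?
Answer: -1/81592 ≈ -1.2256e-5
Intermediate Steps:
c(J, R) = 119 - 175*J
1/(-39886 + c(239, 224)) = 1/(-39886 + (119 - 175*239)) = 1/(-39886 + (119 - 41825)) = 1/(-39886 - 41706) = 1/(-81592) = -1/81592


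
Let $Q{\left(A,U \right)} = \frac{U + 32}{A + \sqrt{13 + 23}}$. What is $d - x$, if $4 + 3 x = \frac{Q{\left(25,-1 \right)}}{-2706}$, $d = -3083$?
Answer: $- \frac{25016969}{8118} \approx -3081.7$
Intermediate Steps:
$Q{\left(A,U \right)} = \frac{32 + U}{6 + A}$ ($Q{\left(A,U \right)} = \frac{32 + U}{A + \sqrt{36}} = \frac{32 + U}{A + 6} = \frac{32 + U}{6 + A}$)
$x = - \frac{10825}{8118}$ ($x = - \frac{4}{3} + \frac{\frac{32 - 1}{6 + 25} \frac{1}{-2706}}{3} = - \frac{4}{3} + \frac{\frac{1}{31} \cdot 31 \left(- \frac{1}{2706}\right)}{3} = - \frac{4}{3} + \frac{1 \left(- \frac{1}{2706}\right)}{3} = - \frac{4}{3} + \frac{1}{3} \left(- \frac{1}{2706}\right) = - \frac{4}{3} - \frac{1}{8118} = - \frac{10825}{8118} \approx -1.3335$)
$d - x = -3083 - - \frac{10825}{8118} = -3083 + \frac{10825}{8118} = - \frac{25016969}{8118}$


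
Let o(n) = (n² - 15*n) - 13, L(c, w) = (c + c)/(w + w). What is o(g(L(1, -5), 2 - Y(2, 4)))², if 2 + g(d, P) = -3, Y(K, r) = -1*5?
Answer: 7569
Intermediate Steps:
Y(K, r) = -5
L(c, w) = c/w (L(c, w) = (2*c)/((2*w)) = (2*c)*(1/(2*w)) = c/w)
g(d, P) = -5 (g(d, P) = -2 - 3 = -5)
o(n) = -13 + n² - 15*n
o(g(L(1, -5), 2 - Y(2, 4)))² = (-13 + (-5)² - 15*(-5))² = (-13 + 25 + 75)² = 87² = 7569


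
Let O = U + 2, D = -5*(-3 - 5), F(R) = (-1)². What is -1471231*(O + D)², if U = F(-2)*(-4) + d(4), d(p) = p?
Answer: -2595251484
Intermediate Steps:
F(R) = 1
D = 40 (D = -5*(-8) = 40)
U = 0 (U = 1*(-4) + 4 = -4 + 4 = 0)
O = 2 (O = 0 + 2 = 2)
-1471231*(O + D)² = -1471231*(2 + 40)² = -1471231*42² = -1471231*1764 = -2595251484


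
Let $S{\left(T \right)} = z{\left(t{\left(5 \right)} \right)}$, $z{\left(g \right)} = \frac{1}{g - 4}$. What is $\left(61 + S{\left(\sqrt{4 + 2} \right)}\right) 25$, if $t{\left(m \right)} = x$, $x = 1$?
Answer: $\frac{4550}{3} \approx 1516.7$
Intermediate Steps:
$t{\left(m \right)} = 1$
$z{\left(g \right)} = \frac{1}{-4 + g}$
$S{\left(T \right)} = - \frac{1}{3}$ ($S{\left(T \right)} = \frac{1}{-4 + 1} = \frac{1}{-3} = - \frac{1}{3}$)
$\left(61 + S{\left(\sqrt{4 + 2} \right)}\right) 25 = \left(61 - \frac{1}{3}\right) 25 = \frac{182}{3} \cdot 25 = \frac{4550}{3}$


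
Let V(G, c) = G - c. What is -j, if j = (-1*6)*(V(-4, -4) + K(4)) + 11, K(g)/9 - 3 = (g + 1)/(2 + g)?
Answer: 196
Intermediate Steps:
K(g) = 27 + 9*(1 + g)/(2 + g) (K(g) = 27 + 9*((g + 1)/(2 + g)) = 27 + 9*((1 + g)/(2 + g)) = 27 + 9*(1 + g)/(2 + g))
j = -196 (j = (-1*6)*((-4 - 1*(-4)) + 9*(7 + 4*4)/(2 + 4)) + 11 = -6*((-4 + 4) + 9*(7 + 16)/6) + 11 = -6*(0 + 9*(1/6)*23) + 11 = -6*(0 + 69/2) + 11 = -6*69/2 + 11 = -207 + 11 = -196)
-j = -1*(-196) = 196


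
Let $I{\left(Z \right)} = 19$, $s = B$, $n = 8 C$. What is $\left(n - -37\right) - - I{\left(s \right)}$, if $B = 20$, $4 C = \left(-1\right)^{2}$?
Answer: $58$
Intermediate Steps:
$C = \frac{1}{4}$ ($C = \frac{\left(-1\right)^{2}}{4} = \frac{1}{4} \cdot 1 = \frac{1}{4} \approx 0.25$)
$n = 2$ ($n = 8 \cdot \frac{1}{4} = 2$)
$s = 20$
$\left(n - -37\right) - - I{\left(s \right)} = \left(2 - -37\right) - \left(-1\right) 19 = \left(2 + 37\right) - -19 = 39 + 19 = 58$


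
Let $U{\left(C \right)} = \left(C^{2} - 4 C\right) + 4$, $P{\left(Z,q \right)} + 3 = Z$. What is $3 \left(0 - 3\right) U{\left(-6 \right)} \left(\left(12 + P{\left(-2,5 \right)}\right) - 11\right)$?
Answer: $2304$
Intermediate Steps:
$P{\left(Z,q \right)} = -3 + Z$
$U{\left(C \right)} = 4 + C^{2} - 4 C$
$3 \left(0 - 3\right) U{\left(-6 \right)} \left(\left(12 + P{\left(-2,5 \right)}\right) - 11\right) = 3 \left(0 - 3\right) \left(4 + \left(-6\right)^{2} - -24\right) \left(\left(12 - 5\right) - 11\right) = 3 \left(-3\right) \left(4 + 36 + 24\right) \left(\left(12 - 5\right) - 11\right) = \left(-9\right) 64 \left(7 - 11\right) = \left(-576\right) \left(-4\right) = 2304$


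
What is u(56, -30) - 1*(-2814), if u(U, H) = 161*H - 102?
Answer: -2118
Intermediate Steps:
u(U, H) = -102 + 161*H
u(56, -30) - 1*(-2814) = (-102 + 161*(-30)) - 1*(-2814) = (-102 - 4830) + 2814 = -4932 + 2814 = -2118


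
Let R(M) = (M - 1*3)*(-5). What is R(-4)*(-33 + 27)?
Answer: -210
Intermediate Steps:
R(M) = 15 - 5*M (R(M) = (M - 3)*(-5) = (-3 + M)*(-5) = 15 - 5*M)
R(-4)*(-33 + 27) = (15 - 5*(-4))*(-33 + 27) = (15 + 20)*(-6) = 35*(-6) = -210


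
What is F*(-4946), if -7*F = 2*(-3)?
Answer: -29676/7 ≈ -4239.4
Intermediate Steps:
F = 6/7 (F = -2*(-3)/7 = -⅐*(-6) = 6/7 ≈ 0.85714)
F*(-4946) = (6/7)*(-4946) = -29676/7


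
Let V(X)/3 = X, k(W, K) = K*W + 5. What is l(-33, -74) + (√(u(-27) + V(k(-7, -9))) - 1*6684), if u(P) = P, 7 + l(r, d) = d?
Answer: -6765 + √177 ≈ -6751.7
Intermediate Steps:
l(r, d) = -7 + d
k(W, K) = 5 + K*W
V(X) = 3*X
l(-33, -74) + (√(u(-27) + V(k(-7, -9))) - 1*6684) = (-7 - 74) + (√(-27 + 3*(5 - 9*(-7))) - 1*6684) = -81 + (√(-27 + 3*(5 + 63)) - 6684) = -81 + (√(-27 + 3*68) - 6684) = -81 + (√(-27 + 204) - 6684) = -81 + (√177 - 6684) = -81 + (-6684 + √177) = -6765 + √177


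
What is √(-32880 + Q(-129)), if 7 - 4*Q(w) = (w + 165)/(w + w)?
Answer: I*√243167279/86 ≈ 181.32*I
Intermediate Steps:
Q(w) = 7/4 - (165 + w)/(8*w) (Q(w) = 7/4 - (w + 165)/(4*(w + w)) = 7/4 - (165 + w)/(4*(2*w)) = 7/4 - (165 + w)*1/(2*w)/4 = 7/4 - (165 + w)/(8*w))
√(-32880 + Q(-129)) = √(-32880 + (⅛)*(-165 + 13*(-129))/(-129)) = √(-32880 + (⅛)*(-1/129)*(-165 - 1677)) = √(-32880 + (⅛)*(-1/129)*(-1842)) = √(-32880 + 307/172) = √(-5655053/172) = I*√243167279/86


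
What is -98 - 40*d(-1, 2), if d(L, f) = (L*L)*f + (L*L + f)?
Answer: -298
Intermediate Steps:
d(L, f) = f + L² + f*L² (d(L, f) = L²*f + (L² + f) = f*L² + (f + L²) = f + L² + f*L²)
-98 - 40*d(-1, 2) = -98 - 40*(2 + (-1)² + 2*(-1)²) = -98 - 40*(2 + 1 + 2*1) = -98 - 40*(2 + 1 + 2) = -98 - 40*5 = -98 - 200 = -298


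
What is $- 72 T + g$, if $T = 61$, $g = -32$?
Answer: $-4424$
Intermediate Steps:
$- 72 T + g = \left(-72\right) 61 - 32 = -4392 - 32 = -4424$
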